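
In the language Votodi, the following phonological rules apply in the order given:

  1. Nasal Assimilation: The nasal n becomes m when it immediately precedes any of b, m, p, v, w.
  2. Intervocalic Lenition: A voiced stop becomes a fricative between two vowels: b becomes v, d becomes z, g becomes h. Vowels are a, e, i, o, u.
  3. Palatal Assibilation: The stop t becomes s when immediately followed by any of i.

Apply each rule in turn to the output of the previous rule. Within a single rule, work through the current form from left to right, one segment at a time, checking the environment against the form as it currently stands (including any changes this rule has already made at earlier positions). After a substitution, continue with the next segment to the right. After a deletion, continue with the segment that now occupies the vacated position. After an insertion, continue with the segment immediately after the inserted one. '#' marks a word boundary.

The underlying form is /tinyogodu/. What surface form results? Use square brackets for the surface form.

1 Nasal Assimilation: no change — [tinyogodu]
2 Intervocalic Lenition: [tinyogodu] → [tinyohozu]
3 Palatal Assibilation: [tinyohozu] → [sinyohozu]

[sinyohozu]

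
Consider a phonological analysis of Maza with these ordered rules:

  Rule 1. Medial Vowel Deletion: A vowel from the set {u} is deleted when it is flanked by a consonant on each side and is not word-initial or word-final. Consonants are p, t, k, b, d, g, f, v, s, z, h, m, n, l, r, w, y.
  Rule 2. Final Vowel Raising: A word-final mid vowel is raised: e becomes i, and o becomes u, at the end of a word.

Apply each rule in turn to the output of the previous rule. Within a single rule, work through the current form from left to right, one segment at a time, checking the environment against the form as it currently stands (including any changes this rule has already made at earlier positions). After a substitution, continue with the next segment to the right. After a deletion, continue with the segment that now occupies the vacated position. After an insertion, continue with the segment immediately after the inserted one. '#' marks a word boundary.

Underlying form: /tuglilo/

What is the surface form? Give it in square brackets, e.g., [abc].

Rule 1 Medial Vowel Deletion: [tuglilo] → [tglilo]
Rule 2 Final Vowel Raising: [tglilo] → [tglilu]

[tglilu]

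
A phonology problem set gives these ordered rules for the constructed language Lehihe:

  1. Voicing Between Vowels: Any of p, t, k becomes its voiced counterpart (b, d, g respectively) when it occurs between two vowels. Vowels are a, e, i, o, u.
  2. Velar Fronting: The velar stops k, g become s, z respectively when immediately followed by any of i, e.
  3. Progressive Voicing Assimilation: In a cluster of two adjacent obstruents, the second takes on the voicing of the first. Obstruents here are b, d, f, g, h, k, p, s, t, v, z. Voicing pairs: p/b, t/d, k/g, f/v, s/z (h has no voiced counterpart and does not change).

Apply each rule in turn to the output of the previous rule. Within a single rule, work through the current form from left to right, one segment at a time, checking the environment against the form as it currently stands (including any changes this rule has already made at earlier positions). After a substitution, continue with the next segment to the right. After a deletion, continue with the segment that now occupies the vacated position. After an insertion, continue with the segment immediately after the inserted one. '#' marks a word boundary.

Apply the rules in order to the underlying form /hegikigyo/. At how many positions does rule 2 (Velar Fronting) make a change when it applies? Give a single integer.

2

1 Voicing Between Vowels: [hegikigyo] → [hegigigyo]
2 Velar Fronting: [hegigigyo] → [hezizigyo]
3 Progressive Voicing Assimilation: no change — [hezizigyo]
Rule 2 changed 2 position(s).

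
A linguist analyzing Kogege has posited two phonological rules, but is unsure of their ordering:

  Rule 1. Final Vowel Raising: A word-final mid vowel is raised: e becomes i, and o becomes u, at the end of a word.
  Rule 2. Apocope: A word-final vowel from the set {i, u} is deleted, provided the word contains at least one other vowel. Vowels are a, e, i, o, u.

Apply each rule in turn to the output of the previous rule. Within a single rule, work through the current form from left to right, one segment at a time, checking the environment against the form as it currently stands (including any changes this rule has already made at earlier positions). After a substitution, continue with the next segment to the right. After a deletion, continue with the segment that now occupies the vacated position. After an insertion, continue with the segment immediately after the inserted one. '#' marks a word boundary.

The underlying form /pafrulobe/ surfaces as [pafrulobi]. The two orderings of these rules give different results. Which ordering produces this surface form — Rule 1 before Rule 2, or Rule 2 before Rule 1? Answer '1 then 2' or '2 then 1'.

Order 1 then 2:
  1 Final Vowel Raising: [pafrulobe] → [pafrulobi]
  2 Apocope: [pafrulobi] → [pafrulob]
  result: [pafrulob]
Order 2 then 1:
  2 Apocope: no change — [pafrulobe]
  1 Final Vowel Raising: [pafrulobe] → [pafrulobi]
  result: [pafrulobi]

2 then 1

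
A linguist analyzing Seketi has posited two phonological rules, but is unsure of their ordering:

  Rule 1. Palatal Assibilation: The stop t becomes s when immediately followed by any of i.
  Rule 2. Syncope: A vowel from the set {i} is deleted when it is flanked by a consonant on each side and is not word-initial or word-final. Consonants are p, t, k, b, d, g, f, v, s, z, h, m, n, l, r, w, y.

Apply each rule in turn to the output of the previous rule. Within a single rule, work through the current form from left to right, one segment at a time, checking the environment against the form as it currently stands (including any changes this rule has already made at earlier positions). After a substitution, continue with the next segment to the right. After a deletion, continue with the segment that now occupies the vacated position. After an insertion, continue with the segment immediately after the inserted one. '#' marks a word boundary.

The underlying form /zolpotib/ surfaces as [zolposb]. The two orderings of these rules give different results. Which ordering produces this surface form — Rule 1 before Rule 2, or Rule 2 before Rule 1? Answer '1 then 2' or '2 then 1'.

Order 1 then 2:
  1 Palatal Assibilation: [zolpotib] → [zolposib]
  2 Syncope: [zolposib] → [zolposb]
  result: [zolposb]
Order 2 then 1:
  2 Syncope: [zolpotib] → [zolpotb]
  1 Palatal Assibilation: no change — [zolpotb]
  result: [zolpotb]

1 then 2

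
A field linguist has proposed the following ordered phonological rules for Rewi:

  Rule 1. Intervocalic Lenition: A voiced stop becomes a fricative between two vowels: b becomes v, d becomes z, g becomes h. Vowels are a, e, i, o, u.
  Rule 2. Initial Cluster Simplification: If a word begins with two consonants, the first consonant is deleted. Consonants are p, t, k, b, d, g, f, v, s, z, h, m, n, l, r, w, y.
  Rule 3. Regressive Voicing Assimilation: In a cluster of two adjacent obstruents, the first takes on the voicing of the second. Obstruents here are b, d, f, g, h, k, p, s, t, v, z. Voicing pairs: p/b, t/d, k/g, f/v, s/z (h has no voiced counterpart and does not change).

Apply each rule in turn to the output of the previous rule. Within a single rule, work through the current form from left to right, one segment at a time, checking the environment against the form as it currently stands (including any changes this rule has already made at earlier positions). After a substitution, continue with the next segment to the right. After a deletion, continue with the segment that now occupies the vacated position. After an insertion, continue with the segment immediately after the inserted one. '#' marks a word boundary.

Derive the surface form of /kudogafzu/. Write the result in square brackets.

Rule 1 Intervocalic Lenition: [kudogafzu] → [kuzohafzu]
Rule 2 Initial Cluster Simplification: no change — [kuzohafzu]
Rule 3 Regressive Voicing Assimilation: [kuzohafzu] → [kuzohavzu]

[kuzohavzu]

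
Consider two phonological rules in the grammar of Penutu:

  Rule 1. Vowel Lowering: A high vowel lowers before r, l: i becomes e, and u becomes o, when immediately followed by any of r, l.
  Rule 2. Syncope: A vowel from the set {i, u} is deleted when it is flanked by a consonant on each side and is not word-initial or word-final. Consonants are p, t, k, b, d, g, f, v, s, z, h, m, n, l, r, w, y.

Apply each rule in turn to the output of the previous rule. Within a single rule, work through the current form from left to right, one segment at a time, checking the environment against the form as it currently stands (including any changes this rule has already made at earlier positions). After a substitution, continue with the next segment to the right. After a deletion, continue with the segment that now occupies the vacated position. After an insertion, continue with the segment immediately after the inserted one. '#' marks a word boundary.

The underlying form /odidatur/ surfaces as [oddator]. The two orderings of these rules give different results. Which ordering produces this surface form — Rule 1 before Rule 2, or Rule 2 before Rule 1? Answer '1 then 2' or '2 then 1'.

1 then 2

Order 1 then 2:
  1 Vowel Lowering: [odidatur] → [odidator]
  2 Syncope: [odidator] → [oddator]
  result: [oddator]
Order 2 then 1:
  2 Syncope: [odidatur] → [oddatr]
  1 Vowel Lowering: no change — [oddatr]
  result: [oddatr]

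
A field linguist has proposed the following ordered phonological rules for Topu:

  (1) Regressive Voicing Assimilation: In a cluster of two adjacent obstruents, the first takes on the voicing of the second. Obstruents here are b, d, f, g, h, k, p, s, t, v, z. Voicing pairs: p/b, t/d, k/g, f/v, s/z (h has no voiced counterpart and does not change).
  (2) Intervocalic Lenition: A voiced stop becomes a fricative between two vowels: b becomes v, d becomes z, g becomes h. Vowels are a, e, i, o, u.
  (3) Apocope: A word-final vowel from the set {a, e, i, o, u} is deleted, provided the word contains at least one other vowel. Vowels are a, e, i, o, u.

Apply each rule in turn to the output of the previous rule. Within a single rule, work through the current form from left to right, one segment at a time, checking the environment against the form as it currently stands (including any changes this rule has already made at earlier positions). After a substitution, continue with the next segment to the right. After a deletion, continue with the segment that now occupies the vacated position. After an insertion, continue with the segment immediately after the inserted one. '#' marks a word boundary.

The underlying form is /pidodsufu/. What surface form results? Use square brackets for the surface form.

[pizotsuf]

(1) Regressive Voicing Assimilation: [pidodsufu] → [pidotsufu]
(2) Intervocalic Lenition: [pidotsufu] → [pizotsufu]
(3) Apocope: [pizotsufu] → [pizotsuf]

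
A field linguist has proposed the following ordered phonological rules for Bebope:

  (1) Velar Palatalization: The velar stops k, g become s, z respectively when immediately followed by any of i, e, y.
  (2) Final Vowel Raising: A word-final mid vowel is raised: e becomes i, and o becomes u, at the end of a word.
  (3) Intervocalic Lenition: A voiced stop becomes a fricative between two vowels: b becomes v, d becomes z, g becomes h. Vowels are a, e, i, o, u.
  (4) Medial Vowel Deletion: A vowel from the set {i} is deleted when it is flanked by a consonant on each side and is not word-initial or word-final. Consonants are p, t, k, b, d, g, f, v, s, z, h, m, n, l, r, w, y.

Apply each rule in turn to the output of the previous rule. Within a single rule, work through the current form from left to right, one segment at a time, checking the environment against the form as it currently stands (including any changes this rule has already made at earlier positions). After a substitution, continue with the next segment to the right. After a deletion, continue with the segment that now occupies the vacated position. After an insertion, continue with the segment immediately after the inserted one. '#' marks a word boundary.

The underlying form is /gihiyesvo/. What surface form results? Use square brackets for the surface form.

[zhyesvu]

(1) Velar Palatalization: [gihiyesvo] → [zihiyesvo]
(2) Final Vowel Raising: [zihiyesvo] → [zihiyesvu]
(3) Intervocalic Lenition: no change — [zihiyesvu]
(4) Medial Vowel Deletion: [zihiyesvu] → [zhyesvu]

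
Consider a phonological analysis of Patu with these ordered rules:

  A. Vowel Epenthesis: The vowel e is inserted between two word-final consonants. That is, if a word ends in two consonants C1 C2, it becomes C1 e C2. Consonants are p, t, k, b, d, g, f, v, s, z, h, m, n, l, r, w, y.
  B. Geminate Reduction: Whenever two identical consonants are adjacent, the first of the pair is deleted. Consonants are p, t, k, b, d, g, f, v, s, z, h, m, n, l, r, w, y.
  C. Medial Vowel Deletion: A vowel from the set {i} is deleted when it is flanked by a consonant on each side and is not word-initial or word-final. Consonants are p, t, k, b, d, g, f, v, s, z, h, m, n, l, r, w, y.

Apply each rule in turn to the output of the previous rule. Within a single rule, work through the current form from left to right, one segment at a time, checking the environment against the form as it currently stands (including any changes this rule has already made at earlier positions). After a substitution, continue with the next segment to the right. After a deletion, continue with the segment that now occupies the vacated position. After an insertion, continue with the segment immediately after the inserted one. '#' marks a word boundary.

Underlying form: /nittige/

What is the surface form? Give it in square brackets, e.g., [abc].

A Vowel Epenthesis: no change — [nittige]
B Geminate Reduction: [nittige] → [nitige]
C Medial Vowel Deletion: [nitige] → [ntge]

[ntge]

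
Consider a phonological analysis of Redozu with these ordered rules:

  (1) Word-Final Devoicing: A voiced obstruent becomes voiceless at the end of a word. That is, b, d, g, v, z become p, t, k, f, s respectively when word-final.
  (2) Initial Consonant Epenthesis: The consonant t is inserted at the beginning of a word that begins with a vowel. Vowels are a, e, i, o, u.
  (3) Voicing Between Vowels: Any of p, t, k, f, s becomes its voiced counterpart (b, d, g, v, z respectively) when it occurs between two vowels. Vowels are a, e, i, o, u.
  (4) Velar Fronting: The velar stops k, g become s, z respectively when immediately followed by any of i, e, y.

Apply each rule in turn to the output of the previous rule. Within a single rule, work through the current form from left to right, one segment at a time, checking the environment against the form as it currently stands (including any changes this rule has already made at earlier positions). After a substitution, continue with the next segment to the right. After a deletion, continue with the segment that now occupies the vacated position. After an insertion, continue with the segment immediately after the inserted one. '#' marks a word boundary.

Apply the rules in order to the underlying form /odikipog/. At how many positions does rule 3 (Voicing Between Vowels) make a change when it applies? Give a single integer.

2

(1) Word-Final Devoicing: [odikipog] → [odikipok]
(2) Initial Consonant Epenthesis: [odikipok] → [todikipok]
(3) Voicing Between Vowels: [todikipok] → [todigibok]
(4) Velar Fronting: [todigibok] → [todizibok]
Rule 3 changed 2 position(s).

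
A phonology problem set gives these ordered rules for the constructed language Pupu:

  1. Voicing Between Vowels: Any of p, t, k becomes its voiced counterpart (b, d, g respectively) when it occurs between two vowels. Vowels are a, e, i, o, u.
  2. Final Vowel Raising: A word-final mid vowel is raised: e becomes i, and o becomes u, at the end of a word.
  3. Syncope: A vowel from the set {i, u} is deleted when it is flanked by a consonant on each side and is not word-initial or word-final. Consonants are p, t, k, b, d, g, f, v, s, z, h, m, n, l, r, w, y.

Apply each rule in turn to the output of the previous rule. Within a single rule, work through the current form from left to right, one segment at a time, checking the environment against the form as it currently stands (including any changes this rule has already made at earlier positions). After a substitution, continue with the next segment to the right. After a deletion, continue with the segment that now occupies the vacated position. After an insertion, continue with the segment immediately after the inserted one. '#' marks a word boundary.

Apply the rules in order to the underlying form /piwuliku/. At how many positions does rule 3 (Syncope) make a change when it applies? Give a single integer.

3

1 Voicing Between Vowels: [piwuliku] → [piwuligu]
2 Final Vowel Raising: no change — [piwuligu]
3 Syncope: [piwuligu] → [pwlgu]
Rule 3 changed 3 position(s).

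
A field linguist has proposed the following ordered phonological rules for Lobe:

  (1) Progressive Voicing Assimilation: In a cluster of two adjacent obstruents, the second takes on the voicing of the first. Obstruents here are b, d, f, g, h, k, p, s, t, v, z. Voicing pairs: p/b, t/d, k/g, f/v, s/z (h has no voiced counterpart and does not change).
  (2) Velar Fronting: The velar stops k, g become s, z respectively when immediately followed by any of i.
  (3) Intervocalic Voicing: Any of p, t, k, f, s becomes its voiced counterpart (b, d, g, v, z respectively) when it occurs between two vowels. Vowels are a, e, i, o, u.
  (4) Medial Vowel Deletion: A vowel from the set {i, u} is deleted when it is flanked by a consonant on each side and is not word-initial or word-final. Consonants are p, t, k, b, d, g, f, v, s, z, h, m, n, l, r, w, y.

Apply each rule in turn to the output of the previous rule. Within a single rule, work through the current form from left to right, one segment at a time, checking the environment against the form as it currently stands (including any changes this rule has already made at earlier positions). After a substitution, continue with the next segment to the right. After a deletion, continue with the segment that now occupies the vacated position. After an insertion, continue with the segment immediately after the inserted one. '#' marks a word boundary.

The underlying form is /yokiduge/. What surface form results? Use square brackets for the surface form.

[yozdge]

(1) Progressive Voicing Assimilation: no change — [yokiduge]
(2) Velar Fronting: [yokiduge] → [yosiduge]
(3) Intervocalic Voicing: [yosiduge] → [yoziduge]
(4) Medial Vowel Deletion: [yoziduge] → [yozdge]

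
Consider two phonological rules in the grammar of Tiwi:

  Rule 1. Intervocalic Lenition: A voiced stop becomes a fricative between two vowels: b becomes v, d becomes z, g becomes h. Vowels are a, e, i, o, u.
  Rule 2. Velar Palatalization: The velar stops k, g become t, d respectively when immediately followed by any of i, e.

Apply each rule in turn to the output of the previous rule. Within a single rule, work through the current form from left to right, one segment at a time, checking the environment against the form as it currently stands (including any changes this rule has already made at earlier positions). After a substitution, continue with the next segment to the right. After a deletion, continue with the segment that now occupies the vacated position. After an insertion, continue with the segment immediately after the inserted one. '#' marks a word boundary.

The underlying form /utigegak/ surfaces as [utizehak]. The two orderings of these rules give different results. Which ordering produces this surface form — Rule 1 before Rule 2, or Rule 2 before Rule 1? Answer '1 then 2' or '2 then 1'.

2 then 1

Order 1 then 2:
  1 Intervocalic Lenition: [utigegak] → [utihehak]
  2 Velar Palatalization: no change — [utihehak]
  result: [utihehak]
Order 2 then 1:
  2 Velar Palatalization: [utigegak] → [utidegak]
  1 Intervocalic Lenition: [utidegak] → [utizehak]
  result: [utizehak]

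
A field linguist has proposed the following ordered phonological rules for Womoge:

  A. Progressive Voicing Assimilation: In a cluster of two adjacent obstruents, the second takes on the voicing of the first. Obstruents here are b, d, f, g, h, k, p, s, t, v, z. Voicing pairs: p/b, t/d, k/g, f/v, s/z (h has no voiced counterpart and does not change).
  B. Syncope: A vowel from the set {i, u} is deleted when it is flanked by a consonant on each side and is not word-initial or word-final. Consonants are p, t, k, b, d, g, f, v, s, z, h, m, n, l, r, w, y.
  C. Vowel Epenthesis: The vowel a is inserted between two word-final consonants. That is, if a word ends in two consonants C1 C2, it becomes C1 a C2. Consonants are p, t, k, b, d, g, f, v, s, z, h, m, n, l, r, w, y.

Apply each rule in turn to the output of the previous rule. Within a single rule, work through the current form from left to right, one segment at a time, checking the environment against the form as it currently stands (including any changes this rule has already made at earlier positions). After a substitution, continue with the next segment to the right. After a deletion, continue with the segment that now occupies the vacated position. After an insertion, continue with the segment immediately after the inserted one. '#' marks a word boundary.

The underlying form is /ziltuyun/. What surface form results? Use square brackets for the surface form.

[zltyan]

A Progressive Voicing Assimilation: no change — [ziltuyun]
B Syncope: [ziltuyun] → [zltyn]
C Vowel Epenthesis: [zltyn] → [zltyan]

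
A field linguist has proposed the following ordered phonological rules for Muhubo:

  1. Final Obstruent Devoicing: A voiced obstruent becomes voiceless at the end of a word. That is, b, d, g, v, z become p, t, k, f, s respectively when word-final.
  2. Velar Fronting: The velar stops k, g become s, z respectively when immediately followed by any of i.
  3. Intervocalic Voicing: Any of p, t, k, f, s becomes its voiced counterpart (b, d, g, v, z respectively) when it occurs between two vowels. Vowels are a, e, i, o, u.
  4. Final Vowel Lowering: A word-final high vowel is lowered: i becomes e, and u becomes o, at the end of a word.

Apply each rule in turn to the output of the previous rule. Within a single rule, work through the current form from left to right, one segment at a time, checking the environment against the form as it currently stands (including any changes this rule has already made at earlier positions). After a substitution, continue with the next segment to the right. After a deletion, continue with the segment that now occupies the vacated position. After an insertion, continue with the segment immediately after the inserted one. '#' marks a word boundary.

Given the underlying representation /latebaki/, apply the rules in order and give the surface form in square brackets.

1 Final Obstruent Devoicing: no change — [latebaki]
2 Velar Fronting: [latebaki] → [latebasi]
3 Intervocalic Voicing: [latebasi] → [ladebazi]
4 Final Vowel Lowering: [ladebazi] → [ladebaze]

[ladebaze]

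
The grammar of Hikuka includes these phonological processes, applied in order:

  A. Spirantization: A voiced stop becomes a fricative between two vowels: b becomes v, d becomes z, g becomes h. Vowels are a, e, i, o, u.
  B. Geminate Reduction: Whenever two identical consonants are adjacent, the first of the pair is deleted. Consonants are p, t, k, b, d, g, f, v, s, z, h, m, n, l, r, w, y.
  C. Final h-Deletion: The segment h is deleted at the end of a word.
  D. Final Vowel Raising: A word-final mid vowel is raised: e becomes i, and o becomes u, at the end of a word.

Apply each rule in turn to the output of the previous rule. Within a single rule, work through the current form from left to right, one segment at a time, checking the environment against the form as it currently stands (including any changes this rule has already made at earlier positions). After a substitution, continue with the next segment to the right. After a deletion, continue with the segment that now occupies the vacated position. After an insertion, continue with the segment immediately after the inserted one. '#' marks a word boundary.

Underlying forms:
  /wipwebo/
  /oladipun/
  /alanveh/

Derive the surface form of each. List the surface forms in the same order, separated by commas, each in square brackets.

/wipwebo/:
  A Spirantization: [wipwebo] → [wipwevo]
  B Geminate Reduction: no change — [wipwevo]
  C Final h-Deletion: no change — [wipwevo]
  D Final Vowel Raising: [wipwevo] → [wipwevu]
/oladipun/:
  A Spirantization: [oladipun] → [olazipun]
  B Geminate Reduction: no change — [olazipun]
  C Final h-Deletion: no change — [olazipun]
  D Final Vowel Raising: no change — [olazipun]
/alanveh/:
  A Spirantization: no change — [alanveh]
  B Geminate Reduction: no change — [alanveh]
  C Final h-Deletion: [alanveh] → [alanve]
  D Final Vowel Raising: [alanve] → [alanvi]

[wipwevu], [olazipun], [alanvi]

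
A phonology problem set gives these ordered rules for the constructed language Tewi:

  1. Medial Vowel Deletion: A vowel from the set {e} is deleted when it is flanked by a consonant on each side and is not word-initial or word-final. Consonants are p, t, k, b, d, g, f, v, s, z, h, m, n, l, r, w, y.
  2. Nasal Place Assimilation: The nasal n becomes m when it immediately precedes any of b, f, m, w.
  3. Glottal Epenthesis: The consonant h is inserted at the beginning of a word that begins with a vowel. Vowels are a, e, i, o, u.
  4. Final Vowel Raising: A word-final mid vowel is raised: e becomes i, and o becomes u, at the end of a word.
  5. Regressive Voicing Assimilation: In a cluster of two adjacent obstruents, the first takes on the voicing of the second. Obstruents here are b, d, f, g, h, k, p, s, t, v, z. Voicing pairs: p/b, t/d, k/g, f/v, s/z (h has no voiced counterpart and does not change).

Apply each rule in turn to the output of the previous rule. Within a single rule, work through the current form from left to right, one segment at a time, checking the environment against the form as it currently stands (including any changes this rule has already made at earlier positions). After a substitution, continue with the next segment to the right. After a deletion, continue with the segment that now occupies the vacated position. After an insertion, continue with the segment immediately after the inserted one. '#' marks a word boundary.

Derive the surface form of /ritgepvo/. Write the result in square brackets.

1 Medial Vowel Deletion: [ritgepvo] → [ritgpvo]
2 Nasal Place Assimilation: no change — [ritgpvo]
3 Glottal Epenthesis: no change — [ritgpvo]
4 Final Vowel Raising: [ritgpvo] → [ritgpvu]
5 Regressive Voicing Assimilation: [ritgpvu] → [ridkbvu]

[ridkbvu]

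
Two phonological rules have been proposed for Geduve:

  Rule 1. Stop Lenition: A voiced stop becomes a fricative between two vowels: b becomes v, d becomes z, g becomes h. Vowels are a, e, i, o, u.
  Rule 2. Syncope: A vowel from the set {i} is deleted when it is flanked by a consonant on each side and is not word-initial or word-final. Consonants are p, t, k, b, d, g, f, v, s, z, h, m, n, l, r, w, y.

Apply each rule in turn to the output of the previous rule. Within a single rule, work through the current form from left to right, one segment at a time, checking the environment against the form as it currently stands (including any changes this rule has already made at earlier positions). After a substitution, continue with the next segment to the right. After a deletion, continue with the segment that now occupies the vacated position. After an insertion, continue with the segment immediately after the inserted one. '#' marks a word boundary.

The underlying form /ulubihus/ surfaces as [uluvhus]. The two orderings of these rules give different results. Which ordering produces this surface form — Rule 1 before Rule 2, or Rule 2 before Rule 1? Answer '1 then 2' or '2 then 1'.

Order 1 then 2:
  1 Stop Lenition: [ulubihus] → [uluvihus]
  2 Syncope: [uluvihus] → [uluvhus]
  result: [uluvhus]
Order 2 then 1:
  2 Syncope: [ulubihus] → [ulubhus]
  1 Stop Lenition: no change — [ulubhus]
  result: [ulubhus]

1 then 2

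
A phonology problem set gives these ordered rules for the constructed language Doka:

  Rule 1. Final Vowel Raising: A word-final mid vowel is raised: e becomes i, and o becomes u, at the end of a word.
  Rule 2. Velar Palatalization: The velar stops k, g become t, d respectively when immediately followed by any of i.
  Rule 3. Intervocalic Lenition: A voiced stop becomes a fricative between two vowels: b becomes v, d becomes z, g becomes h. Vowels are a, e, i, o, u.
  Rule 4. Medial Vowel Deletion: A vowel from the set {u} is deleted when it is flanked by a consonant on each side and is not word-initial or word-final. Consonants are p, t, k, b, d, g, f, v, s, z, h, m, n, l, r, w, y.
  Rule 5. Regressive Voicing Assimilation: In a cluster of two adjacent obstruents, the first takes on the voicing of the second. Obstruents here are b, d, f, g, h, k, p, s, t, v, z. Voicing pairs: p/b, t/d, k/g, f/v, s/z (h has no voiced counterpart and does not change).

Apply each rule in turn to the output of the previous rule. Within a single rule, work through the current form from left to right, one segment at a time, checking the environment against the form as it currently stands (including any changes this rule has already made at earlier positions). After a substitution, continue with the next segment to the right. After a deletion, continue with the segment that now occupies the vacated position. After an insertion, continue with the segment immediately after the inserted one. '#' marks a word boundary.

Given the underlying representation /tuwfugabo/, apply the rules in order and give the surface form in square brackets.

[twfhavu]

Rule 1 Final Vowel Raising: [tuwfugabo] → [tuwfugabu]
Rule 2 Velar Palatalization: no change — [tuwfugabu]
Rule 3 Intervocalic Lenition: [tuwfugabu] → [tuwfuhavu]
Rule 4 Medial Vowel Deletion: [tuwfuhavu] → [twfhavu]
Rule 5 Regressive Voicing Assimilation: no change — [twfhavu]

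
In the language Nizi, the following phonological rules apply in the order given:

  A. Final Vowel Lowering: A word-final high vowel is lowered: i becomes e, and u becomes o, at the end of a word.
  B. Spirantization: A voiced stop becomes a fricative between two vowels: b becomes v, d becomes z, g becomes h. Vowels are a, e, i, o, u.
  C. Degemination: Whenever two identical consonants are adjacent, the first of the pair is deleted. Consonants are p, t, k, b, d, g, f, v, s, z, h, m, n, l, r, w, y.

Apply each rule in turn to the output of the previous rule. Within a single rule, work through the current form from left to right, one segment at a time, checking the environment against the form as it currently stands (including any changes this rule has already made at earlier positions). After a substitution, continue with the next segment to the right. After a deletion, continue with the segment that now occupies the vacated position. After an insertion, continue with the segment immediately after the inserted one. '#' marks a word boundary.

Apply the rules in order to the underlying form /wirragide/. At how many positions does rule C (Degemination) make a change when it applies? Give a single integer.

1

A Final Vowel Lowering: no change — [wirragide]
B Spirantization: [wirragide] → [wirrahize]
C Degemination: [wirrahize] → [wirahize]
Rule C changed 1 position(s).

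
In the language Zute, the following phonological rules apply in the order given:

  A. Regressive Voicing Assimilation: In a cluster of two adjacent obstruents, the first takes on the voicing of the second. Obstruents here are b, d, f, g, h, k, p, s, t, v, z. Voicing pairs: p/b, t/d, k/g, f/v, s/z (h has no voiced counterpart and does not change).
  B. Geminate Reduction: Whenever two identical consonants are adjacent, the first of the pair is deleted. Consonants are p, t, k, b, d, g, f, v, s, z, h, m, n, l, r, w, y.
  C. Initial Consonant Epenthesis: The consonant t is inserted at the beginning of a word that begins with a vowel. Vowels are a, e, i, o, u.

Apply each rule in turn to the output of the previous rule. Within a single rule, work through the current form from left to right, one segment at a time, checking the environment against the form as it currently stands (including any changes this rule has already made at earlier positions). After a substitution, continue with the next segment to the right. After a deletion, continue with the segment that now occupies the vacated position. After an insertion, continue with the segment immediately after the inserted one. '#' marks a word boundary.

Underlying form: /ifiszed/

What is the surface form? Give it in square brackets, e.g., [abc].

A Regressive Voicing Assimilation: [ifiszed] → [ifizzed]
B Geminate Reduction: [ifizzed] → [ifized]
C Initial Consonant Epenthesis: [ifized] → [tifized]

[tifized]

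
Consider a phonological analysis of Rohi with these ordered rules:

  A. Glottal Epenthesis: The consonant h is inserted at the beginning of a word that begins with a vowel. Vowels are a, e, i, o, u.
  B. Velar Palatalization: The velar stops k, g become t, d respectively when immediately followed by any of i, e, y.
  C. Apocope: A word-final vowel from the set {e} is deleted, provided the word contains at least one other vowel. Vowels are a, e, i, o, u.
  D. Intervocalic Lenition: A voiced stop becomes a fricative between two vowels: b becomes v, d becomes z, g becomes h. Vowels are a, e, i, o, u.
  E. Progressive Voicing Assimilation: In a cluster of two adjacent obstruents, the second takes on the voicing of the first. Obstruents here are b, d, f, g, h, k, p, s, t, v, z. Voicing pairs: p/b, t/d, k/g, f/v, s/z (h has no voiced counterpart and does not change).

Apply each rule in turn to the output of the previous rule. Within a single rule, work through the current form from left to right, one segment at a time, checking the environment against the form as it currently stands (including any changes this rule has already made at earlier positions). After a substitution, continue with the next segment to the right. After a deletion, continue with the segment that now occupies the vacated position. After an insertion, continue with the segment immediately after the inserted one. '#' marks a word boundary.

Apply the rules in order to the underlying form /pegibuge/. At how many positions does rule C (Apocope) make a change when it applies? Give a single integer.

A Glottal Epenthesis: no change — [pegibuge]
B Velar Palatalization: [pegibuge] → [pedibude]
C Apocope: [pedibude] → [pedibud]
D Intervocalic Lenition: [pedibud] → [pezivud]
E Progressive Voicing Assimilation: no change — [pezivud]
Rule C changed 1 position(s).

1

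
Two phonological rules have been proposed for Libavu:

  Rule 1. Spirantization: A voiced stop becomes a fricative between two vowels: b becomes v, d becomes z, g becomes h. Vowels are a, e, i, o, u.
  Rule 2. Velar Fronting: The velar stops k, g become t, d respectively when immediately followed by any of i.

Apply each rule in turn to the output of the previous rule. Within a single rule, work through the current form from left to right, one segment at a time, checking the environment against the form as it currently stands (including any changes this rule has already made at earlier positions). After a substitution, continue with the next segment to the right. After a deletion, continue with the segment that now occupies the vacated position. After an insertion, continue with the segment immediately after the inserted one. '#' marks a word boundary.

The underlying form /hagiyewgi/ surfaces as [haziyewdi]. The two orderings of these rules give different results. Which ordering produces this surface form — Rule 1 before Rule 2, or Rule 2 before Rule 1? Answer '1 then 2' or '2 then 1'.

Order 1 then 2:
  1 Spirantization: [hagiyewgi] → [hahiyewgi]
  2 Velar Fronting: [hahiyewgi] → [hahiyewdi]
  result: [hahiyewdi]
Order 2 then 1:
  2 Velar Fronting: [hagiyewgi] → [hadiyewdi]
  1 Spirantization: [hadiyewdi] → [haziyewdi]
  result: [haziyewdi]

2 then 1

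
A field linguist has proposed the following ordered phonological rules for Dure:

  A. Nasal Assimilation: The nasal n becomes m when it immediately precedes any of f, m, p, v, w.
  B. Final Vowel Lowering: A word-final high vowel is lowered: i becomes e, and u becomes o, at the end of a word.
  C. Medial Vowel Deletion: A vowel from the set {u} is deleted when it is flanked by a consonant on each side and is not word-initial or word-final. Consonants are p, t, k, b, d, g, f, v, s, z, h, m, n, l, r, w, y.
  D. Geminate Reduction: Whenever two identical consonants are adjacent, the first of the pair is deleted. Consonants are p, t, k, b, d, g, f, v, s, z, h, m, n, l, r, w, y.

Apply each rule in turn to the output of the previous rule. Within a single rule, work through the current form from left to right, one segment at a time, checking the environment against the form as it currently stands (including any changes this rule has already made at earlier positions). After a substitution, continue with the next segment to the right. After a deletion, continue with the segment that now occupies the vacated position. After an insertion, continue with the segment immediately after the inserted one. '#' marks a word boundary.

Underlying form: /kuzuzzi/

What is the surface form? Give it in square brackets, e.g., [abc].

A Nasal Assimilation: no change — [kuzuzzi]
B Final Vowel Lowering: [kuzuzzi] → [kuzuzze]
C Medial Vowel Deletion: [kuzuzze] → [kzzze]
D Geminate Reduction: [kzzze] → [kze]

[kze]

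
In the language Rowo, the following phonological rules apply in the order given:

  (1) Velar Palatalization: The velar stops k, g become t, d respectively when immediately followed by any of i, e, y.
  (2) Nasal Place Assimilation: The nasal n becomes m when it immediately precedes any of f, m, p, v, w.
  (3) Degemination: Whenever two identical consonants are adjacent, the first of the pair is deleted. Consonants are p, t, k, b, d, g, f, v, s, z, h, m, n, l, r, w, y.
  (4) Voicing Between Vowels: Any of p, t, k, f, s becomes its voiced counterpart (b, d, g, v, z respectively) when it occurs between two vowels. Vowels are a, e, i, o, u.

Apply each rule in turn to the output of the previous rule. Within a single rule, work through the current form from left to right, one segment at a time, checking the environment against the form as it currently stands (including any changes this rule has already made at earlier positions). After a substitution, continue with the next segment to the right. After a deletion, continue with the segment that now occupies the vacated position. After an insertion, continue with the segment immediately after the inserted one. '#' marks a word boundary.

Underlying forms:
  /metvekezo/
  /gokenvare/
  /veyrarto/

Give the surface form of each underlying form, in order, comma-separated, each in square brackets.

[metvedezo], [godemvare], [veyrarto]

/metvekezo/:
  (1) Velar Palatalization: [metvekezo] → [metvetezo]
  (2) Nasal Place Assimilation: no change — [metvetezo]
  (3) Degemination: no change — [metvetezo]
  (4) Voicing Between Vowels: [metvetezo] → [metvedezo]
/gokenvare/:
  (1) Velar Palatalization: [gokenvare] → [gotenvare]
  (2) Nasal Place Assimilation: [gotenvare] → [gotemvare]
  (3) Degemination: no change — [gotemvare]
  (4) Voicing Between Vowels: [gotemvare] → [godemvare]
/veyrarto/:
  (1) Velar Palatalization: no change — [veyrarto]
  (2) Nasal Place Assimilation: no change — [veyrarto]
  (3) Degemination: no change — [veyrarto]
  (4) Voicing Between Vowels: no change — [veyrarto]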